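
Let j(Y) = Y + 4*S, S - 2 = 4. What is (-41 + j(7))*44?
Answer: -440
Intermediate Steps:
S = 6 (S = 2 + 4 = 6)
j(Y) = 24 + Y (j(Y) = Y + 4*6 = Y + 24 = 24 + Y)
(-41 + j(7))*44 = (-41 + (24 + 7))*44 = (-41 + 31)*44 = -10*44 = -440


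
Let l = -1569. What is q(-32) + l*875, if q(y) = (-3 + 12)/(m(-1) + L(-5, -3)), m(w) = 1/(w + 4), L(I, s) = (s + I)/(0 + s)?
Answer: -1372872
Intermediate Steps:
L(I, s) = (I + s)/s
m(w) = 1/(4 + w)
q(y) = 3 (q(y) = (-3 + 12)/(1/(4 - 1) + (-5 - 3)/(-3)) = 9/(1/3 - ⅓*(-8)) = 9/(⅓ + 8/3) = 9/3 = 9*(⅓) = 3)
q(-32) + l*875 = 3 - 1569*875 = 3 - 1372875 = -1372872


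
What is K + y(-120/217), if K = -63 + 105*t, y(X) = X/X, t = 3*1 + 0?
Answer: 253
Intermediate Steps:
t = 3 (t = 3 + 0 = 3)
y(X) = 1
K = 252 (K = -63 + 105*3 = -63 + 315 = 252)
K + y(-120/217) = 252 + 1 = 253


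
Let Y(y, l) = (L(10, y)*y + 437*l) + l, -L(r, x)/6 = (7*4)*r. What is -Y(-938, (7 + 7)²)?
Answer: -1661688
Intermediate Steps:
L(r, x) = -168*r (L(r, x) = -6*7*4*r = -168*r)
Y(y, l) = -1680*y + 438*l (Y(y, l) = ((-168*10)*y + 437*l) + l = (-1680*y + 437*l) + l = -1680*y + 438*l)
-Y(-938, (7 + 7)²) = -(-1680*(-938) + 438*(7 + 7)²) = -(1575840 + 438*14²) = -(1575840 + 438*196) = -(1575840 + 85848) = -1*1661688 = -1661688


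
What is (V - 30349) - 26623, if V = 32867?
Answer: -24105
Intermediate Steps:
(V - 30349) - 26623 = (32867 - 30349) - 26623 = 2518 - 26623 = -24105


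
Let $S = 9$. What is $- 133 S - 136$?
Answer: $-1333$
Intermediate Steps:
$- 133 S - 136 = \left(-133\right) 9 - 136 = -1197 - 136 = -1333$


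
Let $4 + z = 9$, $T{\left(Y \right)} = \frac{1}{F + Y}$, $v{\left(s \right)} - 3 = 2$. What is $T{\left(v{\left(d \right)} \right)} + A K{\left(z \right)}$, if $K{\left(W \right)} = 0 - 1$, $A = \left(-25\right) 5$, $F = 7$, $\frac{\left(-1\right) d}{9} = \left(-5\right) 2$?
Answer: $\frac{1501}{12} \approx 125.08$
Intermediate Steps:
$d = 90$ ($d = - 9 \left(\left(-5\right) 2\right) = \left(-9\right) \left(-10\right) = 90$)
$v{\left(s \right)} = 5$ ($v{\left(s \right)} = 3 + 2 = 5$)
$T{\left(Y \right)} = \frac{1}{7 + Y}$
$z = 5$ ($z = -4 + 9 = 5$)
$A = -125$
$K{\left(W \right)} = -1$ ($K{\left(W \right)} = 0 - 1 = -1$)
$T{\left(v{\left(d \right)} \right)} + A K{\left(z \right)} = \frac{1}{7 + 5} - -125 = \frac{1}{12} + 125 = \frac{1501}{12}$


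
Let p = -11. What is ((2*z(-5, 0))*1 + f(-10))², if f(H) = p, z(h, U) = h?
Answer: 441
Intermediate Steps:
f(H) = -11
((2*z(-5, 0))*1 + f(-10))² = ((2*(-5))*1 - 11)² = (-10*1 - 11)² = (-10 - 11)² = (-21)² = 441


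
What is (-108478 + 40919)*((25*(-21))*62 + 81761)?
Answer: -3324645949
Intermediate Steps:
(-108478 + 40919)*((25*(-21))*62 + 81761) = -67559*(-525*62 + 81761) = -67559*(-32550 + 81761) = -67559*49211 = -3324645949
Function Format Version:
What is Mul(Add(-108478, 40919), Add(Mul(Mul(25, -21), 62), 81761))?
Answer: -3324645949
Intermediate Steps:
Mul(Add(-108478, 40919), Add(Mul(Mul(25, -21), 62), 81761)) = Mul(-67559, Add(Mul(-525, 62), 81761)) = Mul(-67559, Add(-32550, 81761)) = Mul(-67559, 49211) = -3324645949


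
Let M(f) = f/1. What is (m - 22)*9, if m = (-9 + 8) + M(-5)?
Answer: -252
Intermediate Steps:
M(f) = f (M(f) = f*1 = f)
m = -6 (m = (-9 + 8) - 5 = -1 - 5 = -6)
(m - 22)*9 = (-6 - 22)*9 = -28*9 = -252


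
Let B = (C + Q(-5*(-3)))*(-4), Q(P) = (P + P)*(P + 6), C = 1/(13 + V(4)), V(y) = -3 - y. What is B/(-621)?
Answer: 7562/1863 ≈ 4.0590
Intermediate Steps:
C = ⅙ (C = 1/(13 + (-3 - 1*4)) = 1/(13 + (-3 - 4)) = 1/(13 - 7) = 1/6 = ⅙ ≈ 0.16667)
Q(P) = 2*P*(6 + P) (Q(P) = (2*P)*(6 + P) = 2*P*(6 + P))
B = -7562/3 (B = (⅙ + 2*(-5*(-3))*(6 - 5*(-3)))*(-4) = (⅙ + 2*15*(6 + 15))*(-4) = (⅙ + 2*15*21)*(-4) = (⅙ + 630)*(-4) = (3781/6)*(-4) = -7562/3 ≈ -2520.7)
B/(-621) = -7562/3/(-621) = -7562/3*(-1/621) = 7562/1863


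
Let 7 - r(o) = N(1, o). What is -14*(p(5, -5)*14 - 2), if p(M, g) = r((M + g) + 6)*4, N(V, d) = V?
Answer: -4676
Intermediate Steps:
r(o) = 6 (r(o) = 7 - 1*1 = 7 - 1 = 6)
p(M, g) = 24 (p(M, g) = 6*4 = 24)
-14*(p(5, -5)*14 - 2) = -14*(24*14 - 2) = -14*(336 - 2) = -14*334 = -4676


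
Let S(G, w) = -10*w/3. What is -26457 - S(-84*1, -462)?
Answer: -27997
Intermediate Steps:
S(G, w) = -10*w/3
-26457 - S(-84*1, -462) = -26457 - (-10)*(-462)/3 = -26457 - 1*1540 = -26457 - 1540 = -27997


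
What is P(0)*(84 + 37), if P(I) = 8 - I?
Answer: 968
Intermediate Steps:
P(0)*(84 + 37) = (8 - 1*0)*(84 + 37) = (8 + 0)*121 = 8*121 = 968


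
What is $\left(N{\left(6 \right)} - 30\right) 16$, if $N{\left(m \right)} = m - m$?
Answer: $-480$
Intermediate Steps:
$N{\left(m \right)} = 0$
$\left(N{\left(6 \right)} - 30\right) 16 = \left(0 - 30\right) 16 = \left(-30\right) 16 = -480$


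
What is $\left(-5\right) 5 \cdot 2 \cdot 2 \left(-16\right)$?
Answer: $1600$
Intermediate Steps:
$\left(-5\right) 5 \cdot 2 \cdot 2 \left(-16\right) = \left(-25\right) 4 \left(-16\right) = \left(-100\right) \left(-16\right) = 1600$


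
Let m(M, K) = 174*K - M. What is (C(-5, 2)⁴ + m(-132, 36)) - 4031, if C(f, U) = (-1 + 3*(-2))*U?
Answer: 40781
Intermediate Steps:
m(M, K) = -M + 174*K
C(f, U) = -7*U (C(f, U) = (-1 - 6)*U = -7*U)
(C(-5, 2)⁴ + m(-132, 36)) - 4031 = ((-7*2)⁴ + (-1*(-132) + 174*36)) - 4031 = ((-14)⁴ + (132 + 6264)) - 4031 = (38416 + 6396) - 4031 = 44812 - 4031 = 40781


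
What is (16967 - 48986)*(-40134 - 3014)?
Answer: 1381555812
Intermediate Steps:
(16967 - 48986)*(-40134 - 3014) = -32019*(-43148) = 1381555812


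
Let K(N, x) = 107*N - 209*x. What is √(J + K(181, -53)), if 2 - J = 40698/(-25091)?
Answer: 2*√4792138144211/25091 ≈ 174.49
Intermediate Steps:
K(N, x) = -209*x + 107*N
J = 90880/25091 (J = 2 - 40698/(-25091) = 2 - 40698*(-1)/25091 = 2 - 1*(-40698/25091) = 2 + 40698/25091 = 90880/25091 ≈ 3.6220)
√(J + K(181, -53)) = √(90880/25091 + (-209*(-53) + 107*181)) = √(90880/25091 + (11077 + 19367)) = √(90880/25091 + 30444) = √(763961284/25091) = 2*√4792138144211/25091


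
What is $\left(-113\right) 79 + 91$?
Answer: $-8836$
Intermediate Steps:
$\left(-113\right) 79 + 91 = -8927 + 91 = -8836$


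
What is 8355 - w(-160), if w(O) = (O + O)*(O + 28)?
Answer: -33885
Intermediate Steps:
w(O) = 2*O*(28 + O) (w(O) = (2*O)*(28 + O) = 2*O*(28 + O))
8355 - w(-160) = 8355 - 2*(-160)*(28 - 160) = 8355 - 2*(-160)*(-132) = 8355 - 1*42240 = 8355 - 42240 = -33885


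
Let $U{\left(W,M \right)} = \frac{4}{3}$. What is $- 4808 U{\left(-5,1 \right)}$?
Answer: $- \frac{19232}{3} \approx -6410.7$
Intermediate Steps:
$U{\left(W,M \right)} = \frac{4}{3}$ ($U{\left(W,M \right)} = 4 \cdot \frac{1}{3} = \frac{4}{3}$)
$- 4808 U{\left(-5,1 \right)} = \left(-4808\right) \frac{4}{3} = - \frac{19232}{3}$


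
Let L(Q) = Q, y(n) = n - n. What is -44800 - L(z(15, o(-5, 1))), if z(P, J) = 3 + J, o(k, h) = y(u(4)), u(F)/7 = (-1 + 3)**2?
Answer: -44803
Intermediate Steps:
u(F) = 28 (u(F) = 7*(-1 + 3)**2 = 7*2**2 = 7*4 = 28)
y(n) = 0
o(k, h) = 0
-44800 - L(z(15, o(-5, 1))) = -44800 - (3 + 0) = -44800 - 1*3 = -44800 - 3 = -44803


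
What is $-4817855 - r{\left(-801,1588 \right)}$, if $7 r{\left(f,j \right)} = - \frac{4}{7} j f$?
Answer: $- \frac{241162847}{49} \approx -4.9217 \cdot 10^{6}$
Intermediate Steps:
$r{\left(f,j \right)} = - \frac{4 f j}{49}$ ($r{\left(f,j \right)} = \frac{- \frac{4}{7} j f}{7} = \frac{\left(-4\right) \frac{1}{7} j f}{7} = \frac{- \frac{4 j}{7} f}{7} = \frac{\left(- \frac{4}{7}\right) f j}{7} = - \frac{4 f j}{49}$)
$-4817855 - r{\left(-801,1588 \right)} = -4817855 - \left(- \frac{4}{49}\right) \left(-801\right) 1588 = -4817855 - \frac{5087952}{49} = - \frac{241162847}{49}$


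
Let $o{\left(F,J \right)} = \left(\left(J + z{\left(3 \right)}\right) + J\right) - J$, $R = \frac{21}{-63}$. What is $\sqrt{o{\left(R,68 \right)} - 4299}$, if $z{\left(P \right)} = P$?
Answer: $2 i \sqrt{1057} \approx 65.023 i$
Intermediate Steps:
$R = - \frac{1}{3}$ ($R = 21 \left(- \frac{1}{63}\right) = - \frac{1}{3} \approx -0.33333$)
$o{\left(F,J \right)} = 3 + J$ ($o{\left(F,J \right)} = \left(\left(J + 3\right) + J\right) - J = \left(\left(3 + J\right) + J\right) - J = \left(3 + 2 J\right) - J = 3 + J$)
$\sqrt{o{\left(R,68 \right)} - 4299} = \sqrt{\left(3 + 68\right) - 4299} = \sqrt{71 - 4299} = \sqrt{-4228} = 2 i \sqrt{1057}$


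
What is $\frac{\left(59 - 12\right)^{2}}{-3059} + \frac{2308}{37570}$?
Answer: $- \frac{37965979}{57463315} \approx -0.6607$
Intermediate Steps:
$\frac{\left(59 - 12\right)^{2}}{-3059} + \frac{2308}{37570} = 47^{2} \left(- \frac{1}{3059}\right) + 2308 \cdot \frac{1}{37570} = 2209 \left(- \frac{1}{3059}\right) + \frac{1154}{18785} = - \frac{2209}{3059} + \frac{1154}{18785} = - \frac{37965979}{57463315}$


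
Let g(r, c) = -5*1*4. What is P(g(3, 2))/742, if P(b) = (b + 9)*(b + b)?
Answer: 220/371 ≈ 0.59299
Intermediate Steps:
g(r, c) = -20 (g(r, c) = -5*4 = -20)
P(b) = 2*b*(9 + b) (P(b) = (9 + b)*(2*b) = 2*b*(9 + b))
P(g(3, 2))/742 = (2*(-20)*(9 - 20))/742 = (2*(-20)*(-11))*(1/742) = 440*(1/742) = 220/371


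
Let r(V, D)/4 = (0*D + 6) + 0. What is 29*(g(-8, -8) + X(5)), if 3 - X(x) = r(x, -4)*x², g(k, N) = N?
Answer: -17545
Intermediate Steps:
r(V, D) = 24 (r(V, D) = 4*((0*D + 6) + 0) = 4*((0 + 6) + 0) = 4*(6 + 0) = 4*6 = 24)
X(x) = 3 - 24*x²
29*(g(-8, -8) + X(5)) = 29*(-8 + (3 - 24*5²)) = 29*(-8 + (3 - 24*25)) = 29*(-8 + (3 - 600)) = 29*(-8 - 597) = 29*(-605) = -17545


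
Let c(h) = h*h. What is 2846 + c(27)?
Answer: 3575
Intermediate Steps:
c(h) = h²
2846 + c(27) = 2846 + 27² = 2846 + 729 = 3575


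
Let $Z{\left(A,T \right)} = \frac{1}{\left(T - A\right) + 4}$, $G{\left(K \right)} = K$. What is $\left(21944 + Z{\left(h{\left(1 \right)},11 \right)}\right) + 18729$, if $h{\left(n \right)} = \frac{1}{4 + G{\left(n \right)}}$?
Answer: $\frac{3009807}{74} \approx 40673.0$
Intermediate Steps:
$h{\left(n \right)} = \frac{1}{4 + n}$
$Z{\left(A,T \right)} = \frac{1}{4 + T - A}$
$\left(21944 + Z{\left(h{\left(1 \right)},11 \right)}\right) + 18729 = \left(21944 + \frac{1}{4 + 11 - \frac{1}{4 + 1}}\right) + 18729 = \left(21944 + \frac{1}{4 + 11 - \frac{1}{5}}\right) + 18729 = \left(21944 + \frac{1}{\frac{74}{5}}\right) + 18729 = \left(21944 + \frac{5}{74}\right) + 18729 = \frac{1623861}{74} + 18729 = \frac{3009807}{74}$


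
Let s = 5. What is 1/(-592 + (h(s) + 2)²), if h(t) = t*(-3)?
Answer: -1/423 ≈ -0.0023641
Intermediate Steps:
h(t) = -3*t
1/(-592 + (h(s) + 2)²) = 1/(-592 + (-3*5 + 2)²) = 1/(-592 + (-15 + 2)²) = 1/(-592 + (-13)²) = 1/(-592 + 169) = 1/(-423) = -1/423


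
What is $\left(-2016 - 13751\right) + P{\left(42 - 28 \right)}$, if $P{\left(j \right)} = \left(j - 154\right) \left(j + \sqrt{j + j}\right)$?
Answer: $-17727 - 280 \sqrt{7} \approx -18468.0$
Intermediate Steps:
$P{\left(j \right)} = \left(-154 + j\right) \left(j + \sqrt{2} \sqrt{j}\right)$ ($P{\left(j \right)} = \left(-154 + j\right) \left(j + \sqrt{2 j}\right) = \left(-154 + j\right) \left(j + \sqrt{2} \sqrt{j}\right)$)
$\left(-2016 - 13751\right) + P{\left(42 - 28 \right)} = \left(-2016 - 13751\right) - \left(- \left(42 - 28\right)^{2} + 154 \left(42 - 28\right) - \sqrt{2} \left(42 - 28\right)^{\frac{3}{2}} + 154 \sqrt{2} \sqrt{42 - 28}\right) = -15767 + \left(14^{2} - 2156 + \sqrt{2} \cdot 14^{\frac{3}{2}} - 154 \sqrt{2} \sqrt{14}\right) = -15767 + \left(196 - 2156 + \sqrt{2} \cdot 14 \sqrt{14} - 308 \sqrt{7}\right) = -15767 + \left(196 - 2156 + 28 \sqrt{7} - 308 \sqrt{7}\right) = -15767 - \left(1960 + 280 \sqrt{7}\right) = -17727 - 280 \sqrt{7}$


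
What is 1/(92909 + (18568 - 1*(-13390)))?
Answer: 1/124867 ≈ 8.0085e-6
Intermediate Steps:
1/(92909 + (18568 - 1*(-13390))) = 1/(92909 + (18568 + 13390)) = 1/(92909 + 31958) = 1/124867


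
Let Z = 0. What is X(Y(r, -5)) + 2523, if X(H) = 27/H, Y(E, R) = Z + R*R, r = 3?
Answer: 63102/25 ≈ 2524.1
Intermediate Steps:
Y(E, R) = R**2 (Y(E, R) = 0 + R*R = 0 + R**2 = R**2)
X(Y(r, -5)) + 2523 = 27/((-5)**2) + 2523 = 27/25 + 2523 = 63102/25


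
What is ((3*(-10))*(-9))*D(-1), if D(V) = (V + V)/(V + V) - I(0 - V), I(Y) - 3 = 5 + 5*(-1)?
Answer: -540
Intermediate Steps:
I(Y) = 3 (I(Y) = 3 + (5 + 5*(-1)) = 3 + (5 - 5) = 3 + 0 = 3)
D(V) = -2 (D(V) = (V + V)/(V + V) - 1*3 = (2*V)/((2*V)) - 3 = (2*V)*(1/(2*V)) - 3 = 1 - 3 = -2)
((3*(-10))*(-9))*D(-1) = ((3*(-10))*(-9))*(-2) = -30*(-9)*(-2) = 270*(-2) = -540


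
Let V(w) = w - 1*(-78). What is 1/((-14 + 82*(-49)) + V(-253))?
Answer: -1/4207 ≈ -0.00023770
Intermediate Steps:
V(w) = 78 + w (V(w) = w + 78 = 78 + w)
1/((-14 + 82*(-49)) + V(-253)) = 1/((-14 + 82*(-49)) + (78 - 253)) = 1/((-14 - 4018) - 175) = 1/(-4032 - 175) = 1/(-4207) = -1/4207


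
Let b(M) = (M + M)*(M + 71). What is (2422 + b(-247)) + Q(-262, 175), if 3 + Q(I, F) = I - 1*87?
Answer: 89014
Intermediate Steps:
Q(I, F) = -90 + I (Q(I, F) = -3 + (I - 1*87) = -3 + (I - 87) = -3 + (-87 + I) = -90 + I)
b(M) = 2*M*(71 + M) (b(M) = (2*M)*(71 + M) = 2*M*(71 + M))
(2422 + b(-247)) + Q(-262, 175) = (2422 + 2*(-247)*(71 - 247)) + (-90 - 262) = (2422 + 2*(-247)*(-176)) - 352 = (2422 + 86944) - 352 = 89366 - 352 = 89014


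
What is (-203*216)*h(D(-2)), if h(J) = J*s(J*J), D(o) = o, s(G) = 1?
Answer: 87696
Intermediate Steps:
h(J) = J (h(J) = J*1 = J)
(-203*216)*h(D(-2)) = -203*216*(-2) = -43848*(-2) = 87696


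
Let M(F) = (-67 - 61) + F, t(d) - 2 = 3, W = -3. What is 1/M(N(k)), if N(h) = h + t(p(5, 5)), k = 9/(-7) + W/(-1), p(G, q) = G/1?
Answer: -7/849 ≈ -0.0082450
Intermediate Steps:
p(G, q) = G (p(G, q) = G*1 = G)
t(d) = 5 (t(d) = 2 + 3 = 5)
k = 12/7 (k = 9/(-7) - 3/(-1) = 9*(-1/7) - 3*(-1) = -9/7 + 3 = 12/7 ≈ 1.7143)
N(h) = 5 + h (N(h) = h + 5 = 5 + h)
M(F) = -128 + F
1/M(N(k)) = 1/(-128 + (5 + 12/7)) = 1/(-128 + 47/7) = 1/(-849/7) = -7/849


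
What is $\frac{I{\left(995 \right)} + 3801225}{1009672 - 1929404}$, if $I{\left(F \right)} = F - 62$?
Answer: $- \frac{1901079}{459866} \approx -4.134$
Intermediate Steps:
$I{\left(F \right)} = -62 + F$ ($I{\left(F \right)} = F - 62 = -62 + F$)
$\frac{I{\left(995 \right)} + 3801225}{1009672 - 1929404} = \frac{\left(-62 + 995\right) + 3801225}{1009672 - 1929404} = \frac{933 + 3801225}{-919732} = 3802158 \left(- \frac{1}{919732}\right) = - \frac{1901079}{459866}$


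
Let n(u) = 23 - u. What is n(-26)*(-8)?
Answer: -392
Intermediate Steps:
n(-26)*(-8) = (23 - 1*(-26))*(-8) = (23 + 26)*(-8) = 49*(-8) = -392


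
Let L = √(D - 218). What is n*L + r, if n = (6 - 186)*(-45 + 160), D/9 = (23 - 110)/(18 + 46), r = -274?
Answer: -274 - 5175*I*√14735/2 ≈ -274.0 - 3.1409e+5*I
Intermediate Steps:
D = -783/64 (D = 9*((23 - 110)/(18 + 46)) = 9*(-87/64) = -783/64 ≈ -12.234)
L = I*√14735/8 (L = √(-783/64 - 218) = √(-14735/64) = I*√14735/8 ≈ 15.173*I)
n = -20700 (n = -180*115 = -20700)
n*L + r = -5175*I*√14735/2 - 274 = -274 - 5175*I*√14735/2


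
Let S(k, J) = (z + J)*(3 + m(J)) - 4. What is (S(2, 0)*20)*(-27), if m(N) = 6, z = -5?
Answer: 26460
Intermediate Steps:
S(k, J) = -49 + 9*J (S(k, J) = (-5 + J)*(3 + 6) - 4 = (-5 + J)*9 - 4 = (-45 + 9*J) - 4 = -49 + 9*J)
(S(2, 0)*20)*(-27) = ((-49 + 9*0)*20)*(-27) = ((-49 + 0)*20)*(-27) = -49*20*(-27) = -980*(-27) = 26460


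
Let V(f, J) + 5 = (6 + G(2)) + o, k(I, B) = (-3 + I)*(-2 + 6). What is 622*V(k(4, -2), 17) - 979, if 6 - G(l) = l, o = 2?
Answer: 3375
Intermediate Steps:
G(l) = 6 - l
k(I, B) = -12 + 4*I (k(I, B) = (-3 + I)*4 = -12 + 4*I)
V(f, J) = 7 (V(f, J) = -5 + ((6 + (6 - 1*2)) + 2) = -5 + ((6 + (6 - 2)) + 2) = -5 + ((6 + 4) + 2) = -5 + (10 + 2) = -5 + 12 = 7)
622*V(k(4, -2), 17) - 979 = 622*7 - 979 = 4354 - 979 = 3375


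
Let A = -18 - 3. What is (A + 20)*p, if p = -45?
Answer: 45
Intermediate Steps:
A = -21
(A + 20)*p = (-21 + 20)*(-45) = -1*(-45) = 45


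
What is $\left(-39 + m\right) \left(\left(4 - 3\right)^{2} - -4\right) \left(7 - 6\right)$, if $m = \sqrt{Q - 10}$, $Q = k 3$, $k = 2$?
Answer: $-195 + 10 i \approx -195.0 + 10.0 i$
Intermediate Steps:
$Q = 6$ ($Q = 2 \cdot 3 = 6$)
$m = 2 i$ ($m = \sqrt{6 - 10} = \sqrt{-4} = 2 i \approx 2.0 i$)
$\left(-39 + m\right) \left(\left(4 - 3\right)^{2} - -4\right) \left(7 - 6\right) = \left(-39 + 2 i\right) \left(\left(4 - 3\right)^{2} - -4\right) \left(7 - 6\right) = \left(-39 + 2 i\right) \left(1^{2} + 4\right) 1 = \left(-39 + 2 i\right) \left(1 + 4\right) 1 = \left(-39 + 2 i\right) 5 \cdot 1 = \left(-39 + 2 i\right) 5 = -195 + 10 i$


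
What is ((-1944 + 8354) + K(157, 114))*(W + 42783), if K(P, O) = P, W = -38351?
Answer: 29104944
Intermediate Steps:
((-1944 + 8354) + K(157, 114))*(W + 42783) = ((-1944 + 8354) + 157)*(-38351 + 42783) = (6410 + 157)*4432 = 6567*4432 = 29104944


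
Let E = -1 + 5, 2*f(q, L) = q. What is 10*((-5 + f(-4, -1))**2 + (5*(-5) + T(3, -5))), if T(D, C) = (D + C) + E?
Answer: 260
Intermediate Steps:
f(q, L) = q/2
E = 4
T(D, C) = 4 + C + D (T(D, C) = (D + C) + 4 = (C + D) + 4 = 4 + C + D)
10*((-5 + f(-4, -1))**2 + (5*(-5) + T(3, -5))) = 10*((-5 + (1/2)*(-4))**2 + (5*(-5) + (4 - 5 + 3))) = 10*((-5 - 2)**2 + (-25 + 2)) = 10*((-7)**2 - 23) = 10*(49 - 23) = 10*26 = 260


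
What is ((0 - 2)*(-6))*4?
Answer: 48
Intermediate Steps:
((0 - 2)*(-6))*4 = -2*(-6)*4 = 12*4 = 48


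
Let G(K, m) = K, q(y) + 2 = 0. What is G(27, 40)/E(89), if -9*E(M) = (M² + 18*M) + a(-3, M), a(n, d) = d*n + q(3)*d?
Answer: -81/3026 ≈ -0.026768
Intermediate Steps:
q(y) = -2 (q(y) = -2 + 0 = -2)
a(n, d) = -2*d + d*n (a(n, d) = d*n - 2*d = -2*d + d*n)
E(M) = -13*M/9 - M²/9 (E(M) = -((M² + 18*M) + M*(-2 - 3))/9 = -((M² + 18*M) + M*(-5))/9 = -((M² + 18*M) - 5*M)/9 = -(M² + 13*M)/9 = -13*M/9 - M²/9)
G(27, 40)/E(89) = 27/(((⅑)*89*(-13 - 1*89))) = 27/(((⅑)*89*(-13 - 89))) = 27/(((⅑)*89*(-102))) = 27/(-3026/3) = 27*(-3/3026) = -81/3026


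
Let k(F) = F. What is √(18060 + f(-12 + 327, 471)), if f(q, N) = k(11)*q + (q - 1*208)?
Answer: 104*√2 ≈ 147.08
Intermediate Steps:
f(q, N) = -208 + 12*q (f(q, N) = 11*q + (q - 1*208) = 11*q + (q - 208) = 11*q + (-208 + q) = -208 + 12*q)
√(18060 + f(-12 + 327, 471)) = √(18060 + (-208 + 12*(-12 + 327))) = √(18060 + (-208 + 12*315)) = √(18060 + (-208 + 3780)) = √(18060 + 3572) = √21632 = 104*√2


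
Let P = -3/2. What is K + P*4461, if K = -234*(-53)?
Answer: 11421/2 ≈ 5710.5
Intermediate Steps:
K = 12402
P = -3/2 (P = -3*½ = -3/2 ≈ -1.5000)
K + P*4461 = 12402 - 3/2*4461 = 12402 - 13383/2 = 11421/2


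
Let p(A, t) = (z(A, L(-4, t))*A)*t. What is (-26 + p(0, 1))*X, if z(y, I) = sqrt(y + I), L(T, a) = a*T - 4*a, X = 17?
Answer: -442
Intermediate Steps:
L(T, a) = -4*a + T*a (L(T, a) = T*a - 4*a = -4*a + T*a)
z(y, I) = sqrt(I + y)
p(A, t) = A*t*sqrt(A - 8*t) (p(A, t) = (sqrt(t*(-4 - 4) + A)*A)*t = (sqrt(t*(-8) + A)*A)*t = (sqrt(-8*t + A)*A)*t = (sqrt(A - 8*t)*A)*t = (A*sqrt(A - 8*t))*t = A*t*sqrt(A - 8*t))
(-26 + p(0, 1))*X = (-26 + 0*1*sqrt(0 - 8*1))*17 = (-26 + 0*1*sqrt(0 - 8))*17 = (-26 + 0*1*sqrt(-8))*17 = (-26 + 0*1*(2*I*sqrt(2)))*17 = (-26 + 0)*17 = -26*17 = -442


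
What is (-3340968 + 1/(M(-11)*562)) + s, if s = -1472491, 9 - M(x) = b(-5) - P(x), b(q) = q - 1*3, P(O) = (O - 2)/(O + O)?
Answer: -523449225862/108747 ≈ -4.8135e+6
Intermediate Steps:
P(O) = (-2 + O)/(2*O) (P(O) = (-2 + O)/((2*O)) = (-2 + O)*(1/(2*O)) = (-2 + O)/(2*O))
b(q) = -3 + q (b(q) = q - 3 = -3 + q)
M(x) = 17 + (-2 + x)/(2*x) (M(x) = 9 - ((-3 - 5) - (-2 + x)/(2*x)) = 9 - (-8 - (-2 + x)/(2*x)) = 9 + (8 + (-2 + x)/(2*x)) = 17 + (-2 + x)/(2*x))
(-3340968 + 1/(M(-11)*562)) + s = (-3340968 + 1/((35/2 - 1/(-11))*562)) - 1472491 = (-3340968 + 1/((35/2 - 1*(-1/11))*562)) - 1472491 = (-3340968 + 1/((35/2 + 1/11)*562)) - 1472491 = (-3340968 + 1/((387/22)*562)) - 1472491 = (-3340968 + 1/(108747/11)) - 1472491 = (-3340968 + 11/108747) - 1472491 = -363320247085/108747 - 1472491 = -523449225862/108747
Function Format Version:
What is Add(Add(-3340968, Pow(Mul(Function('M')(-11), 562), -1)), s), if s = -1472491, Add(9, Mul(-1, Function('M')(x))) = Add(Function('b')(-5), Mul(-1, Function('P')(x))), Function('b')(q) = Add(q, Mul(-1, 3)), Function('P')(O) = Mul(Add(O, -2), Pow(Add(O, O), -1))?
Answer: Rational(-523449225862, 108747) ≈ -4.8135e+6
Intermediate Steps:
Function('P')(O) = Mul(Rational(1, 2), Pow(O, -1), Add(-2, O)) (Function('P')(O) = Mul(Add(-2, O), Pow(Mul(2, O), -1)) = Mul(Add(-2, O), Mul(Rational(1, 2), Pow(O, -1))) = Mul(Rational(1, 2), Pow(O, -1), Add(-2, O)))
Function('b')(q) = Add(-3, q) (Function('b')(q) = Add(q, -3) = Add(-3, q))
Function('M')(x) = Add(17, Mul(Rational(1, 2), Pow(x, -1), Add(-2, x))) (Function('M')(x) = Add(9, Mul(-1, Add(Add(-3, -5), Mul(-1, Mul(Rational(1, 2), Pow(x, -1), Add(-2, x)))))) = Add(9, Mul(-1, Add(-8, Mul(Rational(-1, 2), Pow(x, -1), Add(-2, x))))) = Add(9, Add(8, Mul(Rational(1, 2), Pow(x, -1), Add(-2, x)))) = Add(17, Mul(Rational(1, 2), Pow(x, -1), Add(-2, x))))
Add(Add(-3340968, Pow(Mul(Function('M')(-11), 562), -1)), s) = Add(Add(-3340968, Pow(Mul(Add(Rational(35, 2), Mul(-1, Pow(-11, -1))), 562), -1)), -1472491) = Add(Add(-3340968, Pow(Mul(Add(Rational(35, 2), Mul(-1, Rational(-1, 11))), 562), -1)), -1472491) = Add(Add(-3340968, Pow(Mul(Add(Rational(35, 2), Rational(1, 11)), 562), -1)), -1472491) = Add(Add(-3340968, Pow(Mul(Rational(387, 22), 562), -1)), -1472491) = Add(Add(-3340968, Pow(Rational(108747, 11), -1)), -1472491) = Add(Add(-3340968, Rational(11, 108747)), -1472491) = Add(Rational(-363320247085, 108747), -1472491) = Rational(-523449225862, 108747)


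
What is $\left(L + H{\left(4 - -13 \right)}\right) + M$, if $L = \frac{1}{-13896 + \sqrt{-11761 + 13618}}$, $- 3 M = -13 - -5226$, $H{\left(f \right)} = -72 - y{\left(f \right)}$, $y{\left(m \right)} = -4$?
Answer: $- \frac{348668756197}{193096959} - \frac{\sqrt{1857}}{193096959} \approx -1805.7$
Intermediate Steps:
$H{\left(f \right)} = -68$ ($H{\left(f \right)} = -72 - -4 = -72 + 4 = -68$)
$M = - \frac{5213}{3}$ ($M = - \frac{-13 - -5226}{3} = - \frac{-13 + 5226}{3} = \left(- \frac{1}{3}\right) 5213 = - \frac{5213}{3} \approx -1737.7$)
$L = \frac{1}{-13896 + \sqrt{1857}} \approx -7.2187 \cdot 10^{-5}$
$\left(L + H{\left(4 - -13 \right)}\right) + M = \left(\left(- \frac{4632}{64365653} - \frac{\sqrt{1857}}{193096959}\right) - 68\right) - \frac{5213}{3} = \left(- \frac{4376869036}{64365653} - \frac{\sqrt{1857}}{193096959}\right) - \frac{5213}{3} = - \frac{348668756197}{193096959} - \frac{\sqrt{1857}}{193096959}$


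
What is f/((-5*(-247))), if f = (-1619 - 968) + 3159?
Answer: 44/95 ≈ 0.46316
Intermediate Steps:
f = 572 (f = -2587 + 3159 = 572)
f/((-5*(-247))) = 572/((-5*(-247))) = 572/1235 = 572*(1/1235) = 44/95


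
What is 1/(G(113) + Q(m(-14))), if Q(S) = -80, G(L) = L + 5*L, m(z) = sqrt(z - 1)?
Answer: 1/598 ≈ 0.0016722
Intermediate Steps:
m(z) = sqrt(-1 + z)
G(L) = 6*L
1/(G(113) + Q(m(-14))) = 1/(6*113 - 80) = 1/(678 - 80) = 1/598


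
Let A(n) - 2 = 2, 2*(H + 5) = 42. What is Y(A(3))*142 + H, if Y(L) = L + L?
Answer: 1152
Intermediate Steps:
H = 16 (H = -5 + (½)*42 = -5 + 21 = 16)
A(n) = 4 (A(n) = 2 + 2 = 4)
Y(L) = 2*L
Y(A(3))*142 + H = (2*4)*142 + 16 = 8*142 + 16 = 1136 + 16 = 1152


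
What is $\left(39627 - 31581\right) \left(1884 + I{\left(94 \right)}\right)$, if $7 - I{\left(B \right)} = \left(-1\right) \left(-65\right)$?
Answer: $14691996$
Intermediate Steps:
$I{\left(B \right)} = -58$ ($I{\left(B \right)} = 7 - \left(-1\right) \left(-65\right) = 7 - 65 = -58$)
$\left(39627 - 31581\right) \left(1884 + I{\left(94 \right)}\right) = \left(39627 - 31581\right) \left(1884 - 58\right) = 8046 \cdot 1826 = 14691996$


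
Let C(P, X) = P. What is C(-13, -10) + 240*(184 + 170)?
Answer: 84947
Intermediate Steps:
C(-13, -10) + 240*(184 + 170) = -13 + 240*(184 + 170) = -13 + 240*354 = -13 + 84960 = 84947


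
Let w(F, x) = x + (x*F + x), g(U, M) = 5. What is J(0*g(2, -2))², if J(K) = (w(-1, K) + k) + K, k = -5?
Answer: 25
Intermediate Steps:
w(F, x) = 2*x + F*x (w(F, x) = x + (F*x + x) = x + (x + F*x) = 2*x + F*x)
J(K) = -5 + 2*K (J(K) = (K*(2 - 1) - 5) + K = (K*1 - 5) + K = (K - 5) + K = (-5 + K) + K = -5 + 2*K)
J(0*g(2, -2))² = (-5 + 2*(0*5))² = (-5 + 2*0)² = (-5 + 0)² = (-5)² = 25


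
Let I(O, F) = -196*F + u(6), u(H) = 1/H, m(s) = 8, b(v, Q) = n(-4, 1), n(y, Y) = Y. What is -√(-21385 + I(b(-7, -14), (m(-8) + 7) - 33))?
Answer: -I*√642846/6 ≈ -133.63*I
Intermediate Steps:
b(v, Q) = 1
I(O, F) = ⅙ - 196*F (I(O, F) = -196*F + 1/6 = -196*F + ⅙ = ⅙ - 196*F)
-√(-21385 + I(b(-7, -14), (m(-8) + 7) - 33)) = -√(-21385 + (⅙ - 196*((8 + 7) - 33))) = -√(-21385 + (⅙ - 196*(15 - 33))) = -√(-21385 + (⅙ - 196*(-18))) = -√(-21385 + (⅙ + 3528)) = -√(-21385 + 21169/6) = -√(-107141/6) = -I*√642846/6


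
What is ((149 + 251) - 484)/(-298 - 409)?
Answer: 12/101 ≈ 0.11881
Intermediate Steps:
((149 + 251) - 484)/(-298 - 409) = (400 - 484)/(-707) = -84*(-1/707) = 12/101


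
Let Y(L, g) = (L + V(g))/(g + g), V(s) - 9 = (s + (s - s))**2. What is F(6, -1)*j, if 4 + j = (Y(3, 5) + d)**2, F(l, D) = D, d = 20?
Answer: -55769/100 ≈ -557.69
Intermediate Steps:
V(s) = 9 + s**2 (V(s) = 9 + (s + (s - s))**2 = 9 + (s + 0)**2 = 9 + s**2)
Y(L, g) = (9 + L + g**2)/(2*g) (Y(L, g) = (L + (9 + g**2))/(g + g) = (9 + L + g**2)/((2*g)) = (9 + L + g**2)*(1/(2*g)) = (9 + L + g**2)/(2*g))
j = 55769/100 (j = -4 + ((1/2)*(9 + 3 + 5**2)/5 + 20)**2 = -4 + ((1/2)*(1/5)*(9 + 3 + 25) + 20)**2 = -4 + ((1/2)*(1/5)*37 + 20)**2 = -4 + (37/10 + 20)**2 = -4 + (237/10)**2 = -4 + 56169/100 = 55769/100 ≈ 557.69)
F(6, -1)*j = -1*55769/100 = -55769/100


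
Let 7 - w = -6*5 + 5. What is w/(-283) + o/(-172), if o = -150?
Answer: 18473/24338 ≈ 0.75902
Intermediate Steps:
w = 32 (w = 7 - (-6*5 + 5) = 7 - (-30 + 5) = 7 - 1*(-25) = 7 + 25 = 32)
w/(-283) + o/(-172) = 32/(-283) - 150/(-172) = 32*(-1/283) - 150*(-1/172) = -32/283 + 75/86 = 18473/24338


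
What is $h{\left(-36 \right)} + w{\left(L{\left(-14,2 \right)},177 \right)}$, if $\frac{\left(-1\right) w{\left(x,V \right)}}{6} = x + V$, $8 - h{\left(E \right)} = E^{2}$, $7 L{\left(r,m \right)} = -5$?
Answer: $- \frac{16420}{7} \approx -2345.7$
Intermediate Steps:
$L{\left(r,m \right)} = - \frac{5}{7}$ ($L{\left(r,m \right)} = \frac{1}{7} \left(-5\right) = - \frac{5}{7}$)
$h{\left(E \right)} = 8 - E^{2}$
$w{\left(x,V \right)} = - 6 V - 6 x$ ($w{\left(x,V \right)} = - 6 \left(x + V\right) = - 6 \left(V + x\right) = - 6 V - 6 x$)
$h{\left(-36 \right)} + w{\left(L{\left(-14,2 \right)},177 \right)} = \left(8 - \left(-36\right)^{2}\right) - \frac{7404}{7} = \left(8 - 1296\right) + \left(-1062 + \frac{30}{7}\right) = \left(8 - 1296\right) - \frac{7404}{7} = -1288 - \frac{7404}{7} = - \frac{16420}{7}$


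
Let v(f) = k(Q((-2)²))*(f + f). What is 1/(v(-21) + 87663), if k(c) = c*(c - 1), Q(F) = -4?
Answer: 1/86823 ≈ 1.1518e-5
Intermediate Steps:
k(c) = c*(-1 + c)
v(f) = 40*f (v(f) = (-4*(-1 - 4))*(f + f) = (-4*(-5))*(2*f) = 20*(2*f) = 40*f)
1/(v(-21) + 87663) = 1/(40*(-21) + 87663) = 1/(-840 + 87663) = 1/86823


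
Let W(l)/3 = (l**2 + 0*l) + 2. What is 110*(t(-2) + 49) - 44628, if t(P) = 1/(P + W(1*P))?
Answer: -313849/8 ≈ -39231.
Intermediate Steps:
W(l) = 6 + 3*l**2 (W(l) = 3*((l**2 + 0*l) + 2) = 3*((l**2 + 0) + 2) = 3*(l**2 + 2) = 3*(2 + l**2) = 6 + 3*l**2)
t(P) = 1/(6 + P + 3*P**2) (t(P) = 1/(P + (6 + 3*(1*P)**2)) = 1/(P + (6 + 3*P**2)) = 1/(6 + P + 3*P**2))
110*(t(-2) + 49) - 44628 = 110*(1/(6 - 2 + 3*(-2)**2) + 49) - 44628 = 110*(1/(6 - 2 + 3*4) + 49) - 44628 = 110*(1/(6 - 2 + 12) + 49) - 44628 = 110*(1/16 + 49) - 44628 = 110*(785/16) - 44628 = 43175/8 - 44628 = -313849/8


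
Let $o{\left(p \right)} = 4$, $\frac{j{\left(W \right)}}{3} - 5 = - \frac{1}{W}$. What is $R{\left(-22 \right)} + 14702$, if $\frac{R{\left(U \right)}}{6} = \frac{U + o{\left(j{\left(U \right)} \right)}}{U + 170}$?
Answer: $\frac{543947}{37} \approx 14701.0$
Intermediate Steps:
$j{\left(W \right)} = 15 - \frac{3}{W}$ ($j{\left(W \right)} = 15 + 3 \left(- \frac{1}{W}\right) = 15 - \frac{3}{W}$)
$R{\left(U \right)} = \frac{6 \left(4 + U\right)}{170 + U}$ ($R{\left(U \right)} = 6 \frac{U + 4}{U + 170} = 6 \frac{4 + U}{170 + U} = \frac{6 \left(4 + U\right)}{170 + U}$)
$R{\left(-22 \right)} + 14702 = \frac{6 \left(4 - 22\right)}{170 - 22} + 14702 = 6 \cdot \frac{1}{148} \left(-18\right) + 14702 = - \frac{27}{37} + 14702 = \frac{543947}{37}$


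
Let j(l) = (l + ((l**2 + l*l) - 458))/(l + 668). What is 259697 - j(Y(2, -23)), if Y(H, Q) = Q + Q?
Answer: 80763903/311 ≈ 2.5969e+5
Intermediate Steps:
Y(H, Q) = 2*Q
j(l) = (-458 + l + 2*l**2)/(668 + l) (j(l) = (l + ((l**2 + l**2) - 458))/(668 + l) = (l + (2*l**2 - 458))/(668 + l) = (l + (-458 + 2*l**2))/(668 + l) = (-458 + l + 2*l**2)/(668 + l))
259697 - j(Y(2, -23)) = 259697 - (-458 + 2*(-23) + 2*(2*(-23))**2)/(668 + 2*(-23)) = 259697 - (-458 - 46 + 2*(-46)**2)/(668 - 46) = 259697 - (-458 - 46 + 2*2116)/622 = 259697 - (-458 - 46 + 4232)/622 = 259697 - 3728/622 = 259697 - 1*1864/311 = 259697 - 1864/311 = 80763903/311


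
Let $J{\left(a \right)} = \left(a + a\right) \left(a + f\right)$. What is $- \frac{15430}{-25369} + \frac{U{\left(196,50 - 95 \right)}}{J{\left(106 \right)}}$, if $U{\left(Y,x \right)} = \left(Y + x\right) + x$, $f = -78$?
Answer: $\frac{889449}{1420664} \approx 0.62608$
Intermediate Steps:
$U{\left(Y,x \right)} = Y + 2 x$
$J{\left(a \right)} = 2 a \left(-78 + a\right)$ ($J{\left(a \right)} = \left(a + a\right) \left(a - 78\right) = 2 a \left(-78 + a\right)$)
$- \frac{15430}{-25369} + \frac{U{\left(196,50 - 95 \right)}}{J{\left(106 \right)}} = - \frac{15430}{-25369} + \frac{196 + 2 \left(50 - 95\right)}{2 \cdot 106 \left(-78 + 106\right)} = \left(-15430\right) \left(- \frac{1}{25369}\right) + \frac{196 + 2 \left(50 - 95\right)}{2 \cdot 106 \cdot 28} = \frac{15430}{25369} + \frac{196 + 2 \left(-45\right)}{5936} = \frac{15430}{25369} + \left(196 - 90\right) \frac{1}{5936} = \frac{15430}{25369} + 106 \cdot \frac{1}{5936} = \frac{15430}{25369} + \frac{1}{56} = \frac{889449}{1420664}$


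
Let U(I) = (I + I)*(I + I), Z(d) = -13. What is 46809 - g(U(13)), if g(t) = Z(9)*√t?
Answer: 47147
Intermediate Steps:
U(I) = 4*I² (U(I) = (2*I)*(2*I) = 4*I²)
g(t) = -13*√t
46809 - g(U(13)) = 46809 - (-13)*√(4*13²) = 46809 - (-13)*√(4*169) = 46809 - (-13)*√676 = 46809 - (-13)*26 = 46809 - 1*(-338) = 46809 + 338 = 47147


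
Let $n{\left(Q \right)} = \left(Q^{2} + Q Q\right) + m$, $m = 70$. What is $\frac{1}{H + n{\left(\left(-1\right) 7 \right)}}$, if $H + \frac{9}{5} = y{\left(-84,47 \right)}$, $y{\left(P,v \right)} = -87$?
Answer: $\frac{5}{396} \approx 0.012626$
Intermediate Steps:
$n{\left(Q \right)} = 70 + 2 Q^{2}$ ($n{\left(Q \right)} = \left(Q^{2} + Q Q\right) + 70 = \left(Q^{2} + Q^{2}\right) + 70 = 2 Q^{2} + 70 = 70 + 2 Q^{2}$)
$H = - \frac{444}{5}$ ($H = - \frac{9}{5} - 87 = - \frac{444}{5} \approx -88.8$)
$\frac{1}{H + n{\left(\left(-1\right) 7 \right)}} = \frac{1}{- \frac{444}{5} + \left(70 + 2 \left(\left(-1\right) 7\right)^{2}\right)} = \frac{1}{- \frac{444}{5} + \left(70 + 2 \left(-7\right)^{2}\right)} = \frac{1}{- \frac{444}{5} + \left(70 + 2 \cdot 49\right)} = \frac{1}{- \frac{444}{5} + \left(70 + 98\right)} = \frac{1}{- \frac{444}{5} + 168} = \frac{1}{\frac{396}{5}} = \frac{5}{396}$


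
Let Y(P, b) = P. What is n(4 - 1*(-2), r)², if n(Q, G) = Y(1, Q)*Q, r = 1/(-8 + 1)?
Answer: 36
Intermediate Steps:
r = -⅐ (r = 1/(-7) = -⅐ ≈ -0.14286)
n(Q, G) = Q (n(Q, G) = 1*Q = Q)
n(4 - 1*(-2), r)² = (4 - 1*(-2))² = (4 + 2)² = 6² = 36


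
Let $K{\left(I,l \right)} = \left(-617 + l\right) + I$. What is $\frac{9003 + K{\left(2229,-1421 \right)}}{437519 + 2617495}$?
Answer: $\frac{4597}{1527507} \approx 0.0030095$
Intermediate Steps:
$K{\left(I,l \right)} = -617 + I + l$
$\frac{9003 + K{\left(2229,-1421 \right)}}{437519 + 2617495} = \frac{9003 - -191}{437519 + 2617495} = \frac{9003 + 191}{3055014} = 9194 \cdot \frac{1}{3055014} = \frac{4597}{1527507}$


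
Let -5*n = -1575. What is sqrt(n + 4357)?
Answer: 8*sqrt(73) ≈ 68.352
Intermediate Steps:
n = 315 (n = -1/5*(-1575) = 315)
sqrt(n + 4357) = sqrt(315 + 4357) = sqrt(4672) = 8*sqrt(73)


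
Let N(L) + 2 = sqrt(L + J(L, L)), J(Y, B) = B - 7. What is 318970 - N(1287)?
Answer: 318972 - sqrt(2567) ≈ 3.1892e+5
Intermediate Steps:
J(Y, B) = -7 + B
N(L) = -2 + sqrt(-7 + 2*L) (N(L) = -2 + sqrt(L + (-7 + L)) = -2 + sqrt(-7 + 2*L))
318970 - N(1287) = 318970 - (-2 + sqrt(-7 + 2*1287)) = 318970 - (-2 + sqrt(-7 + 2574)) = 318970 - (-2 + sqrt(2567)) = 318970 + (2 - sqrt(2567)) = 318972 - sqrt(2567)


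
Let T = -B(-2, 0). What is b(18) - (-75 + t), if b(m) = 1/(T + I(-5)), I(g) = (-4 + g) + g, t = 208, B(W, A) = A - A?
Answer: -1863/14 ≈ -133.07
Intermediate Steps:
B(W, A) = 0
I(g) = -4 + 2*g
T = 0 (T = -1*0 = 0)
b(m) = -1/14 (b(m) = 1/(0 + (-4 + 2*(-5))) = 1/(0 + (-4 - 10)) = 1/(0 - 14) = 1/(-14) = -1/14)
b(18) - (-75 + t) = -1/14 - (-75 + 208) = -1/14 - 1*133 = -1/14 - 133 = -1863/14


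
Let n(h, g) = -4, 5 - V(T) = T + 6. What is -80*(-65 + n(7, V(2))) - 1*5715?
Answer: -195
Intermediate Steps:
V(T) = -1 - T (V(T) = 5 - (T + 6) = 5 - (6 + T) = 5 + (-6 - T) = -1 - T)
-80*(-65 + n(7, V(2))) - 1*5715 = -80*(-65 - 4) - 1*5715 = -80*(-69) - 5715 = 5520 - 5715 = -195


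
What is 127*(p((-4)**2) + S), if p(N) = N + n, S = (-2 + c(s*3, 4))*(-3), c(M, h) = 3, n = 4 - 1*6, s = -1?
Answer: 1397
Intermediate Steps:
n = -2 (n = 4 - 6 = -2)
S = -3 (S = (-2 + 3)*(-3) = 1*(-3) = -3)
p(N) = -2 + N (p(N) = N - 2 = -2 + N)
127*(p((-4)**2) + S) = 127*((-2 + (-4)**2) - 3) = 127*((-2 + 16) - 3) = 127*(14 - 3) = 127*11 = 1397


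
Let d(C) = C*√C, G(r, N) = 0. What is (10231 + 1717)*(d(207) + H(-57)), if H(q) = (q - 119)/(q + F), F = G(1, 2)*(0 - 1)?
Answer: 2102848/57 + 7419708*√23 ≈ 3.5621e+7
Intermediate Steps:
F = 0 (F = 0*(0 - 1) = 0*(-1) = 0)
d(C) = C^(3/2)
H(q) = (-119 + q)/q (H(q) = (q - 119)/(q + 0) = (-119 + q)/q)
(10231 + 1717)*(d(207) + H(-57)) = (10231 + 1717)*(207^(3/2) + (-119 - 57)/(-57)) = 11948*(621*√23 - 1/57*(-176)) = 11948*(621*√23 + 176/57) = 11948*(176/57 + 621*√23) = 2102848/57 + 7419708*√23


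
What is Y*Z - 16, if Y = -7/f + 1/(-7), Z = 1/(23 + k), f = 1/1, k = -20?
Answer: -386/21 ≈ -18.381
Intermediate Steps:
f = 1
Z = ⅓ (Z = 1/(23 - 20) = 1/3 = ⅓ ≈ 0.33333)
Y = -50/7 (Y = -7/1 + 1/(-7) = -7*1 + 1*(-⅐) = -7 - ⅐ = -50/7 ≈ -7.1429)
Y*Z - 16 = -50/7*⅓ - 16 = -50/21 - 16 = -386/21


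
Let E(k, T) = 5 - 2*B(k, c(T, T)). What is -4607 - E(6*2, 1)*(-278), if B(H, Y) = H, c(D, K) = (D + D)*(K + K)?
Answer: -9889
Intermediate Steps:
c(D, K) = 4*D*K (c(D, K) = (2*D)*(2*K) = 4*D*K)
E(k, T) = 5 - 2*k
-4607 - E(6*2, 1)*(-278) = -4607 - (5 - 12*2)*(-278) = -4607 - (5 - 2*12)*(-278) = -4607 - (5 - 24)*(-278) = -4607 - (-19)*(-278) = -4607 - 1*5282 = -4607 - 5282 = -9889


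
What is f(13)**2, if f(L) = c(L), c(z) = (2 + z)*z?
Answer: 38025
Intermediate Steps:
c(z) = z*(2 + z)
f(L) = L*(2 + L)
f(13)**2 = (13*(2 + 13))**2 = (13*15)**2 = 195**2 = 38025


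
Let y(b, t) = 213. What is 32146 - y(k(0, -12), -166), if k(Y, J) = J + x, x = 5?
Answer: 31933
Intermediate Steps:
k(Y, J) = 5 + J (k(Y, J) = J + 5 = 5 + J)
32146 - y(k(0, -12), -166) = 32146 - 1*213 = 32146 - 213 = 31933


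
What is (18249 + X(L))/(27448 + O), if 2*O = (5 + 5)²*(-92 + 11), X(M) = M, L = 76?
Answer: 18325/23398 ≈ 0.78319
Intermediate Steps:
O = -4050 (O = ((5 + 5)²*(-92 + 11))/2 = (10²*(-81))/2 = (100*(-81))/2 = (½)*(-8100) = -4050)
(18249 + X(L))/(27448 + O) = (18249 + 76)/(27448 - 4050) = 18325/23398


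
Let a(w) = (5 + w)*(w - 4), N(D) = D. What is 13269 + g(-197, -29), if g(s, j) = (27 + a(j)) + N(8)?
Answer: 14096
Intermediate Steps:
a(w) = (-4 + w)*(5 + w) (a(w) = (5 + w)*(-4 + w) = (-4 + w)*(5 + w))
g(s, j) = 15 + j + j² (g(s, j) = (27 + (-20 + j + j²)) + 8 = (7 + j + j²) + 8 = 15 + j + j²)
13269 + g(-197, -29) = 13269 + (15 - 29 + (-29)²) = 13269 + (15 - 29 + 841) = 13269 + 827 = 14096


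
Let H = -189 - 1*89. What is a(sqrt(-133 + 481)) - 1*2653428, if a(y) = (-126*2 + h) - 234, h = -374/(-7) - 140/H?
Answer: -2582205846/973 ≈ -2.6539e+6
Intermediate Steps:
H = -278 (H = -189 - 89 = -278)
h = 52476/973 (h = -374/(-7) - 140/(-278) = -374*(-1/7) - 140*(-1/278) = 374/7 + 70/139 = 52476/973 ≈ 53.932)
a(y) = -420402/973 (a(y) = (-126*2 + 52476/973) - 234 = (-252 + 52476/973) - 234 = -192720/973 - 234 = -420402/973)
a(sqrt(-133 + 481)) - 1*2653428 = -420402/973 - 1*2653428 = -420402/973 - 2653428 = -2582205846/973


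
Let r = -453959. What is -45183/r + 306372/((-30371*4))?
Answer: -276015114/113943709 ≈ -2.4224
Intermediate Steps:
-45183/r + 306372/((-30371*4)) = -45183/(-453959) + 306372/((-30371*4)) = -45183*(-1/453959) + 306372/(-121484) = 45183/453959 + 306372*(-1/121484) = 45183/453959 - 633/251 = -276015114/113943709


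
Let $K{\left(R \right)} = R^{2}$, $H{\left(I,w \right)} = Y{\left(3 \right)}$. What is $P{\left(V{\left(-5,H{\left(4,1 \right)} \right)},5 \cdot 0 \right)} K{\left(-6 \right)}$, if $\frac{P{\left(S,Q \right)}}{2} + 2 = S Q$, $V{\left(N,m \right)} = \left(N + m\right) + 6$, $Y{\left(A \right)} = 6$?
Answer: $-144$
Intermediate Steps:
$H{\left(I,w \right)} = 6$
$V{\left(N,m \right)} = 6 + N + m$
$P{\left(S,Q \right)} = -4 + 2 Q S$ ($P{\left(S,Q \right)} = -4 + 2 S Q = -4 + 2 Q S$)
$P{\left(V{\left(-5,H{\left(4,1 \right)} \right)},5 \cdot 0 \right)} K{\left(-6 \right)} = \left(-4 + 2 \cdot 5 \cdot 0 \left(6 - 5 + 6\right)\right) \left(-6\right)^{2} = \left(-4 + 2 \cdot 0 \cdot 7\right) 36 = \left(-4 + 0\right) 36 = \left(-4\right) 36 = -144$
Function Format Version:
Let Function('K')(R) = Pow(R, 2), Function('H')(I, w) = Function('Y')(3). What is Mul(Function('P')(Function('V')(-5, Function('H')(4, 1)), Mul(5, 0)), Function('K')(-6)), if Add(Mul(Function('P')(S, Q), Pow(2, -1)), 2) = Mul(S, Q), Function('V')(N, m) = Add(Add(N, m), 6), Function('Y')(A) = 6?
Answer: -144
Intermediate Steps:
Function('H')(I, w) = 6
Function('V')(N, m) = Add(6, N, m)
Function('P')(S, Q) = Add(-4, Mul(2, Q, S)) (Function('P')(S, Q) = Add(-4, Mul(2, Mul(S, Q))) = Add(-4, Mul(2, Mul(Q, S))) = Add(-4, Mul(2, Q, S)))
Mul(Function('P')(Function('V')(-5, Function('H')(4, 1)), Mul(5, 0)), Function('K')(-6)) = Mul(Add(-4, Mul(2, Mul(5, 0), Add(6, -5, 6))), Pow(-6, 2)) = Mul(Add(-4, Mul(2, 0, 7)), 36) = Mul(Add(-4, 0), 36) = Mul(-4, 36) = -144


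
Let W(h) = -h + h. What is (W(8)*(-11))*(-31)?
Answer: 0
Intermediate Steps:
W(h) = 0
(W(8)*(-11))*(-31) = (0*(-11))*(-31) = 0*(-31) = 0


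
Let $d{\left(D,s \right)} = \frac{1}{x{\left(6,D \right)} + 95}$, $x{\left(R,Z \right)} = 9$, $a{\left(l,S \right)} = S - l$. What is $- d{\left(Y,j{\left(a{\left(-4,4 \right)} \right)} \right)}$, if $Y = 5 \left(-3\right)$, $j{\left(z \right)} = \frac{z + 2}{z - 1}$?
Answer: $- \frac{1}{104} \approx -0.0096154$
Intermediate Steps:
$j{\left(z \right)} = \frac{2 + z}{-1 + z}$
$Y = -15$
$d{\left(D,s \right)} = \frac{1}{104}$ ($d{\left(D,s \right)} = \frac{1}{9 + 95} = \frac{1}{104}$)
$- d{\left(Y,j{\left(a{\left(-4,4 \right)} \right)} \right)} = \left(-1\right) \frac{1}{104} = - \frac{1}{104}$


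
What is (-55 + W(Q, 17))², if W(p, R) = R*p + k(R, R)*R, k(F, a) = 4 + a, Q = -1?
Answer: 81225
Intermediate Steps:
W(p, R) = R*p + R*(4 + R) (W(p, R) = R*p + (4 + R)*R = R*p + R*(4 + R))
(-55 + W(Q, 17))² = (-55 + 17*(4 + 17 - 1))² = (-55 + 17*20)² = (-55 + 340)² = 285² = 81225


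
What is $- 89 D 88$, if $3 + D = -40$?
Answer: $336776$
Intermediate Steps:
$D = -43$ ($D = -3 - 40 = -43$)
$- 89 D 88 = \left(-89\right) \left(-43\right) 88 = 3827 \cdot 88 = 336776$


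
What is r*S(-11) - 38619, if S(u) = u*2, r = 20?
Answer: -39059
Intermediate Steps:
S(u) = 2*u
r*S(-11) - 38619 = 20*(2*(-11)) - 38619 = 20*(-22) - 38619 = -440 - 38619 = -39059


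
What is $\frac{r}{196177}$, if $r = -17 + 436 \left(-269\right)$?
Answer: $- \frac{117301}{196177} \approx -0.59793$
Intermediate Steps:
$r = -117301$ ($r = -17 - 117284 = -117301$)
$\frac{r}{196177} = - \frac{117301}{196177}$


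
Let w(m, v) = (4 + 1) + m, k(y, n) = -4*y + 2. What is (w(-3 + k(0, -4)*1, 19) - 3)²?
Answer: 1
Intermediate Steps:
k(y, n) = 2 - 4*y
w(m, v) = 5 + m
(w(-3 + k(0, -4)*1, 19) - 3)² = ((5 + (-3 + (2 - 4*0)*1)) - 3)² = ((5 + (-3 + (2 + 0)*1)) - 3)² = ((5 + (-3 + 2*1)) - 3)² = ((5 + (-3 + 2)) - 3)² = ((5 - 1) - 3)² = (4 - 3)² = 1² = 1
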